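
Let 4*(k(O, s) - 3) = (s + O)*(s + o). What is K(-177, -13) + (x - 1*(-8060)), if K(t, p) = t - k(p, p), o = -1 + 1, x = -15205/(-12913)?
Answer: 201356993/25826 ≈ 7796.7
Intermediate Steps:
x = 15205/12913 (x = -15205*(-1/12913) = 15205/12913 ≈ 1.1775)
o = 0
k(O, s) = 3 + s*(O + s)/4 (k(O, s) = 3 + ((s + O)*(s + 0))/4 = 3 + ((O + s)*s)/4 = 3 + (s*(O + s))/4 = 3 + s*(O + s)/4)
K(t, p) = -3 + t - p²/2 (K(t, p) = t - (3 + p²/4 + p*p/4) = t - (3 + p²/4 + p²/4) = t - (3 + p²/2) = t + (-3 - p²/2) = -3 + t - p²/2)
K(-177, -13) + (x - 1*(-8060)) = (-3 - 177 - ½*(-13)²) + (15205/12913 - 1*(-8060)) = (-3 - 177 - ½*169) + (15205/12913 + 8060) = (-3 - 177 - 169/2) + 104093985/12913 = -529/2 + 104093985/12913 = 201356993/25826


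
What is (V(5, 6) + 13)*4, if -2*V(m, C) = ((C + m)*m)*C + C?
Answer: -620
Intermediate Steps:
V(m, C) = -C/2 - C*m*(C + m)/2 (V(m, C) = -(((C + m)*m)*C + C)/2 = -((m*(C + m))*C + C)/2 = -(C*m*(C + m) + C)/2 = -(C + C*m*(C + m))/2 = -C/2 - C*m*(C + m)/2)
(V(5, 6) + 13)*4 = (-½*6*(1 + 5² + 6*5) + 13)*4 = (-½*6*(1 + 25 + 30) + 13)*4 = (-½*6*56 + 13)*4 = (-168 + 13)*4 = -155*4 = -620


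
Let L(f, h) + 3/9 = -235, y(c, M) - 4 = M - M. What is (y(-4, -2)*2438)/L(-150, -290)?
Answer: -14628/353 ≈ -41.439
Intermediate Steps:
y(c, M) = 4 (y(c, M) = 4 + (M - M) = 4 + 0 = 4)
L(f, h) = -706/3 (L(f, h) = -⅓ - 235 = -706/3)
(y(-4, -2)*2438)/L(-150, -290) = (4*2438)/(-706/3) = 9752*(-3/706) = -14628/353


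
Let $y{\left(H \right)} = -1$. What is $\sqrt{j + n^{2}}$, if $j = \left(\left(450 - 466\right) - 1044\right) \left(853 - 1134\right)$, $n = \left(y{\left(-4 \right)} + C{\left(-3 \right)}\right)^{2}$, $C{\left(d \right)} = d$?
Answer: $546$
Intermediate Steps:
$n = 16$ ($n = \left(-1 - 3\right)^{2} = \left(-4\right)^{2} = 16$)
$j = 297860$ ($j = \left(-16 - 1044\right) \left(-281\right) = \left(-1060\right) \left(-281\right) = 297860$)
$\sqrt{j + n^{2}} = \sqrt{297860 + 16^{2}} = \sqrt{297860 + 256} = \sqrt{298116} = 546$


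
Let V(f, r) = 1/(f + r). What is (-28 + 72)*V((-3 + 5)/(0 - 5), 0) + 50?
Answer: -60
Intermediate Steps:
(-28 + 72)*V((-3 + 5)/(0 - 5), 0) + 50 = (-28 + 72)/((-3 + 5)/(0 - 5) + 0) + 50 = 44/(2/(-5) + 0) + 50 = 44/(2*(-⅕) + 0) + 50 = 44/(-⅖ + 0) + 50 = 44/(-⅖) + 50 = 44*(-5/2) + 50 = -110 + 50 = -60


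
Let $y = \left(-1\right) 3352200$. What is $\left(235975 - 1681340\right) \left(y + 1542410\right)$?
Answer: $2615807123350$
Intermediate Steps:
$y = -3352200$
$\left(235975 - 1681340\right) \left(y + 1542410\right) = \left(235975 - 1681340\right) \left(-3352200 + 1542410\right) = \left(-1445365\right) \left(-1809790\right) = 2615807123350$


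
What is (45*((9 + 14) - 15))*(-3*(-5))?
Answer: 5400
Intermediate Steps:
(45*((9 + 14) - 15))*(-3*(-5)) = (45*(23 - 15))*15 = (45*8)*15 = 360*15 = 5400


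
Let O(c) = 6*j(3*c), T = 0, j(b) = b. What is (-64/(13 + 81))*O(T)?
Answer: 0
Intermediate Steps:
O(c) = 18*c (O(c) = 6*(3*c) = 18*c)
(-64/(13 + 81))*O(T) = (-64/(13 + 81))*(18*0) = -64/94*0 = -64*1/94*0 = -32/47*0 = 0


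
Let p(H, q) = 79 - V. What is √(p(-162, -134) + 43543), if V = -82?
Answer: 6*√1214 ≈ 209.05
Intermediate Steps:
p(H, q) = 161 (p(H, q) = 79 - 1*(-82) = 79 + 82 = 161)
√(p(-162, -134) + 43543) = √(161 + 43543) = √43704 = 6*√1214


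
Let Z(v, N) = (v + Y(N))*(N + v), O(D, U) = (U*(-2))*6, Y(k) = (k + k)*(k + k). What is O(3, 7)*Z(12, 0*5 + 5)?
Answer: -159936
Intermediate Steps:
Y(k) = 4*k² (Y(k) = (2*k)*(2*k) = 4*k²)
O(D, U) = -12*U (O(D, U) = -2*U*6 = -12*U)
Z(v, N) = (N + v)*(v + 4*N²) (Z(v, N) = (v + 4*N²)*(N + v) = (N + v)*(v + 4*N²))
O(3, 7)*Z(12, 0*5 + 5) = (-12*7)*(12² + 4*(0*5 + 5)³ + (0*5 + 5)*12 + 4*12*(0*5 + 5)²) = -84*(144 + 4*(0 + 5)³ + (0 + 5)*12 + 4*12*(0 + 5)²) = -84*(144 + 4*5³ + 5*12 + 4*12*5²) = -84*(144 + 4*125 + 60 + 4*12*25) = -84*(144 + 500 + 60 + 1200) = -84*1904 = -159936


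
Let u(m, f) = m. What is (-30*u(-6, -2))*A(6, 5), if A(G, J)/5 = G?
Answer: 5400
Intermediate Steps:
A(G, J) = 5*G
(-30*u(-6, -2))*A(6, 5) = (-30*(-6))*(5*6) = 180*30 = 5400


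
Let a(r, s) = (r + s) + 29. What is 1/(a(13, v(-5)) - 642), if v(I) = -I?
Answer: -1/595 ≈ -0.0016807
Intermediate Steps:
a(r, s) = 29 + r + s
1/(a(13, v(-5)) - 642) = 1/((29 + 13 - 1*(-5)) - 642) = 1/((29 + 13 + 5) - 642) = 1/(47 - 642) = 1/(-595) = -1/595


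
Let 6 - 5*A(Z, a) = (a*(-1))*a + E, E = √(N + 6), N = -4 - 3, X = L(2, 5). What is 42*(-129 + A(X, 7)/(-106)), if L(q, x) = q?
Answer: -287385/53 + 21*I/265 ≈ -5422.4 + 0.079245*I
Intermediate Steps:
X = 2
N = -7
E = I (E = √(-7 + 6) = √(-1) = I ≈ 1.0*I)
A(Z, a) = 6/5 - I/5 + a²/5 (A(Z, a) = 6/5 - ((a*(-1))*a + I)/5 = 6/5 - ((-a)*a + I)/5 = 6/5 - (-a² + I)/5 = 6/5 - (I - a²)/5 = 6/5 + (-I/5 + a²/5) = 6/5 - I/5 + a²/5)
42*(-129 + A(X, 7)/(-106)) = 42*(-129 + (6/5 - I/5 + (⅕)*7²)/(-106)) = 42*(-129 + (6/5 - I/5 + (⅕)*49)*(-1/106)) = 42*(-129 + (6/5 - I/5 + 49/5)*(-1/106)) = 42*(-129 + (11 - I/5)*(-1/106)) = 42*(-129 + (-11/106 + I/530)) = 42*(-13685/106 + I/530) = -287385/53 + 21*I/265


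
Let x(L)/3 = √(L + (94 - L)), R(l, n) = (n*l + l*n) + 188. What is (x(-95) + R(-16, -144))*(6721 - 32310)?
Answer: -122724844 - 76767*√94 ≈ -1.2347e+8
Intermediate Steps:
R(l, n) = 188 + 2*l*n (R(l, n) = (l*n + l*n) + 188 = 2*l*n + 188 = 188 + 2*l*n)
x(L) = 3*√94 (x(L) = 3*√(L + (94 - L)) = 3*√94)
(x(-95) + R(-16, -144))*(6721 - 32310) = (3*√94 + (188 + 2*(-16)*(-144)))*(6721 - 32310) = (3*√94 + (188 + 4608))*(-25589) = (3*√94 + 4796)*(-25589) = (4796 + 3*√94)*(-25589) = -122724844 - 76767*√94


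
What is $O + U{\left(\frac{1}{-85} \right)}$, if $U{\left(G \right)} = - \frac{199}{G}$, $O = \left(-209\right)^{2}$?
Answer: $60596$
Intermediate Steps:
$O = 43681$
$O + U{\left(\frac{1}{-85} \right)} = 43681 - \frac{199}{\frac{1}{-85}} = 43681 - \frac{199}{- \frac{1}{85}} = 43681 - -16915 = 43681 + 16915 = 60596$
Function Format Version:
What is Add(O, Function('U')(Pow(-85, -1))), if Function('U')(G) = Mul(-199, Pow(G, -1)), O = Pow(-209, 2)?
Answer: 60596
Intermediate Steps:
O = 43681
Add(O, Function('U')(Pow(-85, -1))) = Add(43681, Mul(-199, Pow(Pow(-85, -1), -1))) = Add(43681, Mul(-199, Pow(Rational(-1, 85), -1))) = Add(43681, Mul(-199, -85)) = Add(43681, 16915) = 60596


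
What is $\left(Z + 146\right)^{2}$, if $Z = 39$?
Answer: $34225$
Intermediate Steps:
$\left(Z + 146\right)^{2} = \left(39 + 146\right)^{2} = 185^{2} = 34225$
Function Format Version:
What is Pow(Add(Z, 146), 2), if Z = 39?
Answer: 34225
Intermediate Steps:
Pow(Add(Z, 146), 2) = Pow(Add(39, 146), 2) = Pow(185, 2) = 34225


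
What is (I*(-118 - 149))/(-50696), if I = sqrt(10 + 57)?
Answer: 267*sqrt(67)/50696 ≈ 0.043110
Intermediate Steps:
I = sqrt(67) ≈ 8.1853
(I*(-118 - 149))/(-50696) = (sqrt(67)*(-118 - 149))/(-50696) = (sqrt(67)*(-267))*(-1/50696) = -267*sqrt(67)*(-1/50696) = 267*sqrt(67)/50696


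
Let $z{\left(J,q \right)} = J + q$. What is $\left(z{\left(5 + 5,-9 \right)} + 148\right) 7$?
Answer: $1043$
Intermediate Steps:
$\left(z{\left(5 + 5,-9 \right)} + 148\right) 7 = \left(\left(\left(5 + 5\right) - 9\right) + 148\right) 7 = \left(\left(10 - 9\right) + 148\right) 7 = \left(1 + 148\right) 7 = 149 \cdot 7 = 1043$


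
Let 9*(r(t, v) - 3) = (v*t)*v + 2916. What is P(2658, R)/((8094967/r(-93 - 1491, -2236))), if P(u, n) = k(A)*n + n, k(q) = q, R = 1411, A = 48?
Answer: -60838598178491/8094967 ≈ -7.5156e+6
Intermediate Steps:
P(u, n) = 49*n (P(u, n) = 48*n + n = 49*n)
r(t, v) = 327 + t*v²/9 (r(t, v) = 3 + ((v*t)*v + 2916)/9 = 3 + ((t*v)*v + 2916)/9 = 3 + (t*v² + 2916)/9 = 3 + (2916 + t*v²)/9 = 3 + (324 + t*v²/9) = 327 + t*v²/9)
P(2658, R)/((8094967/r(-93 - 1491, -2236))) = (49*1411)/((8094967/(327 + (⅑)*(-93 - 1491)*(-2236)²))) = 69139/((8094967/(327 + (⅑)*(-1584)*4999696))) = 69139/((8094967/(327 - 879946496))) = 69139/((8094967/(-879946169))) = 69139/((8094967*(-1/879946169))) = 69139/(-8094967/879946169) = 69139*(-879946169/8094967) = -60838598178491/8094967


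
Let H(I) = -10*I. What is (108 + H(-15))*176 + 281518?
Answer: 326926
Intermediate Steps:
(108 + H(-15))*176 + 281518 = (108 - 10*(-15))*176 + 281518 = (108 + 150)*176 + 281518 = 258*176 + 281518 = 45408 + 281518 = 326926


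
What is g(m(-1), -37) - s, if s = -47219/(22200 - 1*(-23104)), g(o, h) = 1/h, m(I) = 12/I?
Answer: 1701799/1676248 ≈ 1.0152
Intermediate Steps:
s = -47219/45304 (s = -47219/(22200 + 23104) = -47219/45304 ≈ -1.0423)
g(m(-1), -37) - s = 1/(-37) - 1*(-47219/45304) = -1/37 + 47219/45304 = 1701799/1676248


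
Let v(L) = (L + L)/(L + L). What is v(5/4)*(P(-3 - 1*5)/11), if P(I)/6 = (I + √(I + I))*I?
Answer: 384/11 - 192*I/11 ≈ 34.909 - 17.455*I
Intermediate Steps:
v(L) = 1 (v(L) = (2*L)/((2*L)) = (2*L)*(1/(2*L)) = 1)
P(I) = 6*I*(I + √2*√I) (P(I) = 6*((I + √(I + I))*I) = 6*((I + √(2*I))*I) = 6*((I + √2*√I)*I) = 6*(I*(I + √2*√I)) = 6*I*(I + √2*√I))
v(5/4)*(P(-3 - 1*5)/11) = 1*((6*(-3 - 1*5)² + 6*√2*(-3 - 1*5)^(3/2))/11) = 1*((6*(-3 - 5)² + 6*√2*(-3 - 5)^(3/2))*(1/11)) = 1*((6*(-8)² + 6*√2*(-8)^(3/2))*(1/11)) = 1*((6*64 + 6*√2*(-16*I*√2))*(1/11)) = 1*((384 - 192*I)*(1/11)) = 1*(384/11 - 192*I/11) = 384/11 - 192*I/11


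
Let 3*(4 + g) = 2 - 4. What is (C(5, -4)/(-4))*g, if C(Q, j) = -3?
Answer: -7/2 ≈ -3.5000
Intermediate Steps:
g = -14/3 (g = -4 + (2 - 4)/3 = -4 + (1/3)*(-2) = -4 - 2/3 = -14/3 ≈ -4.6667)
(C(5, -4)/(-4))*g = -3/(-4)*(-14/3) = -3*(-1/4)*(-14/3) = (3/4)*(-14/3) = -7/2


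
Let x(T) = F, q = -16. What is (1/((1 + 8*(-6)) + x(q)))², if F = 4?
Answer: 1/1849 ≈ 0.00054083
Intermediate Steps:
x(T) = 4
(1/((1 + 8*(-6)) + x(q)))² = (1/((1 + 8*(-6)) + 4))² = (1/((1 - 48) + 4))² = (1/(-47 + 4))² = (1/(-43))² = (-1/43)² = 1/1849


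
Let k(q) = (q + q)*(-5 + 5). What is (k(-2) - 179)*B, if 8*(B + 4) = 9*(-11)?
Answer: 23449/8 ≈ 2931.1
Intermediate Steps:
B = -131/8 (B = -4 + (9*(-11))/8 = -4 + (1/8)*(-99) = -4 - 99/8 = -131/8 ≈ -16.375)
k(q) = 0 (k(q) = (2*q)*0 = 0)
(k(-2) - 179)*B = (0 - 179)*(-131/8) = -179*(-131/8) = 23449/8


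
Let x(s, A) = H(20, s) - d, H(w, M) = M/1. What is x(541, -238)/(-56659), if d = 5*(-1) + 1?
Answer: -545/56659 ≈ -0.0096190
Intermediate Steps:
H(w, M) = M (H(w, M) = M*1 = M)
d = -4 (d = -5 + 1 = -4)
x(s, A) = 4 + s (x(s, A) = s - 1*(-4) = s + 4 = 4 + s)
x(541, -238)/(-56659) = (4 + 541)/(-56659) = 545*(-1/56659) = -545/56659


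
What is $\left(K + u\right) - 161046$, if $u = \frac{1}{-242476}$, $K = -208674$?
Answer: $- \frac{89648226721}{242476} \approx -3.6972 \cdot 10^{5}$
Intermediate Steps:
$u = - \frac{1}{242476} \approx -4.1241 \cdot 10^{-6}$
$\left(K + u\right) - 161046 = \left(-208674 - \frac{1}{242476}\right) - 161046 = - \frac{50598436825}{242476} - 161046 = - \frac{89648226721}{242476}$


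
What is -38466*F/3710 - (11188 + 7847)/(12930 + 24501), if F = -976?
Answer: 78066362547/7714945 ≈ 10119.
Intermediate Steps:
-38466*F/3710 - (11188 + 7847)/(12930 + 24501) = -38466/(3710/(-976)) - (11188 + 7847)/(12930 + 24501) = -38466/(3710*(-1/976)) - 19035/37431 = -38466/(-1855/488) - 19035/37431 = -38466*(-488/1855) - 1*2115/4159 = 18771408/1855 - 2115/4159 = 78066362547/7714945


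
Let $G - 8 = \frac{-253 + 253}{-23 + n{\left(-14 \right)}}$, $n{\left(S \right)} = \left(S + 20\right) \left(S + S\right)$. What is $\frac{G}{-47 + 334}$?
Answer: $\frac{8}{287} \approx 0.027875$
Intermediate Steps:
$n{\left(S \right)} = 2 S \left(20 + S\right)$ ($n{\left(S \right)} = \left(20 + S\right) 2 S = 2 S \left(20 + S\right)$)
$G = 8$ ($G = 8 + \frac{-253 + 253}{-23 + 2 \left(-14\right) \left(20 - 14\right)} = 8 + \frac{0}{-23 + 2 \left(-14\right) 6} = 8 + \frac{0}{-23 - 168} = 8 + \frac{0}{-191} = 8 + 0 \left(- \frac{1}{191}\right) = 8 + 0 = 8$)
$\frac{G}{-47 + 334} = \frac{8}{-47 + 334} = \frac{8}{287}$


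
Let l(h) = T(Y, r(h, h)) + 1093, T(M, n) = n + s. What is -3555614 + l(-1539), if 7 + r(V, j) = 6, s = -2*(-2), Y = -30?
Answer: -3554518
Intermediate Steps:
s = 4
r(V, j) = -1 (r(V, j) = -7 + 6 = -1)
T(M, n) = 4 + n (T(M, n) = n + 4 = 4 + n)
l(h) = 1096 (l(h) = (4 - 1) + 1093 = 3 + 1093 = 1096)
-3555614 + l(-1539) = -3555614 + 1096 = -3554518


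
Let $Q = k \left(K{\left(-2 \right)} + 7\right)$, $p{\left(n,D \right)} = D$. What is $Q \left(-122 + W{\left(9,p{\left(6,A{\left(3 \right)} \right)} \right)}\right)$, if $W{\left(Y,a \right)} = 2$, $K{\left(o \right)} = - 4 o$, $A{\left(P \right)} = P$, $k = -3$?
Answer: $5400$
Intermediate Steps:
$Q = -45$ ($Q = - 3 \left(\left(-4\right) \left(-2\right) + 7\right) = - 3 \left(8 + 7\right) = \left(-3\right) 15 = -45$)
$Q \left(-122 + W{\left(9,p{\left(6,A{\left(3 \right)} \right)} \right)}\right) = - 45 \left(-122 + 2\right) = \left(-45\right) \left(-120\right) = 5400$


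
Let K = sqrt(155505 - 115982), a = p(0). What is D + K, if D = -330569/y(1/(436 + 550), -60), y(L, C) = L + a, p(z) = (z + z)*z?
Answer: -325941034 + sqrt(39523) ≈ -3.2594e+8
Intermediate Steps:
p(z) = 2*z**2 (p(z) = (2*z)*z = 2*z**2)
a = 0 (a = 2*0**2 = 2*0 = 0)
y(L, C) = L (y(L, C) = L + 0 = L)
D = -325941034 (D = -330569/(1/(436 + 550)) = -330569/(1/986) = -330569/1/986 = -330569*986 = -325941034)
K = sqrt(39523) ≈ 198.80
D + K = -325941034 + sqrt(39523)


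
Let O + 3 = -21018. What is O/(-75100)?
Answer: 21021/75100 ≈ 0.27991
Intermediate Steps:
O = -21021 (O = -3 - 21018 = -21021)
O/(-75100) = -21021/(-75100) = -21021*(-1/75100) = 21021/75100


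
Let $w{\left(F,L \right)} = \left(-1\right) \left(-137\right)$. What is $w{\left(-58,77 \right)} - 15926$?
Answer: $-15789$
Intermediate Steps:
$w{\left(F,L \right)} = 137$
$w{\left(-58,77 \right)} - 15926 = 137 - 15926 = -15789$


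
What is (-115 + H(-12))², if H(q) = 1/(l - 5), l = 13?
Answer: 844561/64 ≈ 13196.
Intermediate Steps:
H(q) = ⅛ (H(q) = 1/(13 - 5) = 1/8 = ⅛)
(-115 + H(-12))² = (-115 + ⅛)² = (-919/8)² = 844561/64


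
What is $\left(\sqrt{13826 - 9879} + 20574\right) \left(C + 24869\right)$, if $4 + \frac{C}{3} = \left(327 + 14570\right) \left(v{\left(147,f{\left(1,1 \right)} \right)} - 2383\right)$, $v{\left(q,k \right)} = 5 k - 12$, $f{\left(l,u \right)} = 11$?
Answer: $-2151054555642 - 104552083 \sqrt{3947} \approx -2.1576 \cdot 10^{12}$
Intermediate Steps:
$v{\left(q,k \right)} = -12 + 5 k$
$C = -104576952$ ($C = -12 + 3 \left(327 + 14570\right) \left(\left(-12 + 5 \cdot 11\right) - 2383\right) = -12 + 3 \cdot 14897 \left(\left(-12 + 55\right) - 2383\right) = -12 + 3 \cdot 14897 \left(43 - 2383\right) = -12 + 3 \cdot 14897 \left(-2340\right) = -12 + 3 \left(-34858980\right) = -12 - 104576940 = -104576952$)
$\left(\sqrt{13826 - 9879} + 20574\right) \left(C + 24869\right) = \left(\sqrt{13826 - 9879} + 20574\right) \left(-104576952 + 24869\right) = \left(\sqrt{3947} + 20574\right) \left(-104552083\right) = \left(20574 + \sqrt{3947}\right) \left(-104552083\right) = -2151054555642 - 104552083 \sqrt{3947}$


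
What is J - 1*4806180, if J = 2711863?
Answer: -2094317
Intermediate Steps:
J - 1*4806180 = 2711863 - 1*4806180 = 2711863 - 4806180 = -2094317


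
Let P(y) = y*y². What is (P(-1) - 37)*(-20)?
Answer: 760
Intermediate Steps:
P(y) = y³
(P(-1) - 37)*(-20) = ((-1)³ - 37)*(-20) = (-1 - 37)*(-20) = -38*(-20) = 760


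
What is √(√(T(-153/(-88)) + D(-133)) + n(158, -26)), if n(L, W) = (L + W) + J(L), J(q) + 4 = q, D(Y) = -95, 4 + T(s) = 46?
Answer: √(286 + I*√53) ≈ 16.913 + 0.2152*I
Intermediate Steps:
T(s) = 42 (T(s) = -4 + 46 = 42)
J(q) = -4 + q
n(L, W) = -4 + W + 2*L (n(L, W) = (L + W) + (-4 + L) = -4 + W + 2*L)
√(√(T(-153/(-88)) + D(-133)) + n(158, -26)) = √(√(42 - 95) + (-4 - 26 + 2*158)) = √(√(-53) + (-4 - 26 + 316)) = √(I*√53 + 286) = √(286 + I*√53)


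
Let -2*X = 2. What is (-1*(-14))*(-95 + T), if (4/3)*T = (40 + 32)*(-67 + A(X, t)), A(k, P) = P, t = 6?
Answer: -47446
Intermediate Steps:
X = -1 (X = -1/2*2 = -1)
T = -3294 (T = 3*((40 + 32)*(-67 + 6))/4 = 3*(72*(-61))/4 = (3/4)*(-4392) = -3294)
(-1*(-14))*(-95 + T) = (-1*(-14))*(-95 - 3294) = 14*(-3389) = -47446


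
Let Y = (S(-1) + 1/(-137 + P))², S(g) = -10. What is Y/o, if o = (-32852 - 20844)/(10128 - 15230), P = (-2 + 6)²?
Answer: 3741095071/393081568 ≈ 9.5173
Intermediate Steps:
P = 16 (P = 4² = 16)
Y = 1466521/14641 (Y = (-10 + 1/(-137 + 16))² = (-10 + 1/(-121))² = (-10 - 1/121)² = (-1211/121)² = 1466521/14641 ≈ 100.17)
o = 26848/2551 (o = -53696/(-5102) = -53696*(-1/5102) = 26848/2551 ≈ 10.525)
Y/o = 1466521/(14641*(26848/2551)) = (1466521/14641)*(2551/26848) = 3741095071/393081568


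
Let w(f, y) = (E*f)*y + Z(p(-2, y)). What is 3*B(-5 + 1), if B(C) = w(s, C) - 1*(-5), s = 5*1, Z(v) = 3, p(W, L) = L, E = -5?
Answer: 324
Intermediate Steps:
s = 5
w(f, y) = 3 - 5*f*y (w(f, y) = (-5*f)*y + 3 = -5*f*y + 3 = 3 - 5*f*y)
B(C) = 8 - 25*C (B(C) = (3 - 5*5*C) - 1*(-5) = (3 - 25*C) + 5 = 8 - 25*C)
3*B(-5 + 1) = 3*(8 - 25*(-5 + 1)) = 3*(8 - 25*(-4)) = 3*(8 + 100) = 3*108 = 324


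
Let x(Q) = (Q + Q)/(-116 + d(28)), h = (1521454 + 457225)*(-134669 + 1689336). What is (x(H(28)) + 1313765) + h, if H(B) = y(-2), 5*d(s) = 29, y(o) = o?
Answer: 1694979730520578/551 ≈ 3.0762e+12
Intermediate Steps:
d(s) = 29/5 (d(s) = (⅕)*29 = 29/5)
H(B) = -2
h = 3076186944893 (h = 1978679*1554667 = 3076186944893)
x(Q) = -10*Q/551 (x(Q) = (Q + Q)/(-116 + 29/5) = (2*Q)/(-551/5) = (2*Q)*(-5/551) = -10*Q/551)
(x(H(28)) + 1313765) + h = (-10/551*(-2) + 1313765) + 3076186944893 = (20/551 + 1313765) + 3076186944893 = 723884535/551 + 3076186944893 = 1694979730520578/551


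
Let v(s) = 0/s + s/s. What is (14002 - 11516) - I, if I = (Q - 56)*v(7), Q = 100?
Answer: 2442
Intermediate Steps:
v(s) = 1 (v(s) = 0 + 1 = 1)
I = 44 (I = (100 - 56)*1 = 44*1 = 44)
(14002 - 11516) - I = (14002 - 11516) - 1*44 = 2486 - 44 = 2442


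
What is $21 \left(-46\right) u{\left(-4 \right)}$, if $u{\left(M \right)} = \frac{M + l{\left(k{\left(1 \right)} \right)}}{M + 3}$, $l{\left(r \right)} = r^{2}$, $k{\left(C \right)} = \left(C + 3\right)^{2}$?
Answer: $243432$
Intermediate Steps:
$k{\left(C \right)} = \left(3 + C\right)^{2}$
$u{\left(M \right)} = \frac{256 + M}{3 + M}$ ($u{\left(M \right)} = \frac{M + \left(\left(3 + 1\right)^{2}\right)^{2}}{M + 3} = \frac{M + \left(4^{2}\right)^{2}}{3 + M} = \frac{M + 16^{2}}{3 + M} = \frac{M + 256}{3 + M} = \frac{256 + M}{3 + M}$)
$21 \left(-46\right) u{\left(-4 \right)} = 21 \left(-46\right) \frac{256 - 4}{3 - 4} = - 966 \frac{1}{-1} \cdot 252 = - 966 \left(\left(-1\right) 252\right) = \left(-966\right) \left(-252\right) = 243432$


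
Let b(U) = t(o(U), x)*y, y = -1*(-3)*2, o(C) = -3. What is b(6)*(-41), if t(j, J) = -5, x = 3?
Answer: 1230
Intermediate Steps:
y = 6 (y = 3*2 = 6)
b(U) = -30 (b(U) = -5*6 = -30)
b(6)*(-41) = -30*(-41) = 1230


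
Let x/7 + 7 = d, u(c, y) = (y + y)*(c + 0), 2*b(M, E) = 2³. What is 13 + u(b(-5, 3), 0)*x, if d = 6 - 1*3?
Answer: 13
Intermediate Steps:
b(M, E) = 4 (b(M, E) = (½)*2³ = (½)*8 = 4)
d = 3 (d = 6 - 3 = 3)
u(c, y) = 2*c*y (u(c, y) = (2*y)*c = 2*c*y)
x = -28 (x = -49 + 7*3 = -49 + 21 = -28)
13 + u(b(-5, 3), 0)*x = 13 + (2*4*0)*(-28) = 13 + 0*(-28) = 13 + 0 = 13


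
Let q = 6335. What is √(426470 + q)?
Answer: √432805 ≈ 657.88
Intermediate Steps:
√(426470 + q) = √(426470 + 6335) = √432805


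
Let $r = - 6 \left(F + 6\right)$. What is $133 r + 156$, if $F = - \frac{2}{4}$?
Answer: $-4233$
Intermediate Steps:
$F = - \frac{1}{2}$ ($F = \left(-2\right) \frac{1}{4} = - \frac{1}{2} \approx -0.5$)
$r = -33$ ($r = - 6 \left(- \frac{1}{2} + 6\right) = \left(-6\right) \frac{11}{2} = -33$)
$133 r + 156 = 133 \left(-33\right) + 156 = -4389 + 156 = -4233$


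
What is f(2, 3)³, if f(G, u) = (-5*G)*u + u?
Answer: -19683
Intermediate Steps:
f(G, u) = u - 5*G*u (f(G, u) = -5*G*u + u = u - 5*G*u)
f(2, 3)³ = (3*(1 - 5*2))³ = (3*(1 - 10))³ = (3*(-9))³ = (-27)³ = -19683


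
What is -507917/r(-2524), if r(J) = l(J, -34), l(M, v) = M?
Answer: 507917/2524 ≈ 201.23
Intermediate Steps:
r(J) = J
-507917/r(-2524) = -507917/(-2524) = -507917*(-1/2524) = 507917/2524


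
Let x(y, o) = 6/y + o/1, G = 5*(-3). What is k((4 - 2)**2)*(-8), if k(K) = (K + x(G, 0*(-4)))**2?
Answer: -2592/25 ≈ -103.68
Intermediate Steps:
G = -15
x(y, o) = o + 6/y (x(y, o) = 6/y + o*1 = 6/y + o = o + 6/y)
k(K) = (-2/5 + K)**2 (k(K) = (K + (0*(-4) + 6/(-15)))**2 = (K + (0 + 6*(-1/15)))**2 = (K + (0 - 2/5))**2 = (K - 2/5)**2 = (-2/5 + K)**2)
k((4 - 2)**2)*(-8) = ((-2 + 5*(4 - 2)**2)**2/25)*(-8) = ((-2 + 5*2**2)**2/25)*(-8) = ((-2 + 5*4)**2/25)*(-8) = ((-2 + 20)**2/25)*(-8) = ((1/25)*18**2)*(-8) = ((1/25)*324)*(-8) = (324/25)*(-8) = -2592/25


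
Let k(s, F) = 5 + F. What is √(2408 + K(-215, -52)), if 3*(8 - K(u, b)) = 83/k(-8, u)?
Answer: 17*√368690/210 ≈ 49.154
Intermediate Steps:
K(u, b) = 8 - 83/(3*(5 + u))
√(2408 + K(-215, -52)) = √(2408 + (37 + 24*(-215))/(3*(5 - 215))) = √(2408 + (⅓)*(37 - 5160)/(-210)) = √(2408 + (⅓)*(-1/210)*(-5123)) = √(2408 + 5123/630) = √(1522163/630) = 17*√368690/210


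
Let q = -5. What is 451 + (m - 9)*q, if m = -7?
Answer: 531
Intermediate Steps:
451 + (m - 9)*q = 451 + (-7 - 9)*(-5) = 451 - 16*(-5) = 451 + 80 = 531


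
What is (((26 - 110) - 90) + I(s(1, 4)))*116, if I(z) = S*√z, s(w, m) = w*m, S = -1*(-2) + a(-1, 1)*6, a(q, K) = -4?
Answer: -25288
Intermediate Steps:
S = -22 (S = -1*(-2) - 4*6 = 2 - 24 = -22)
s(w, m) = m*w
I(z) = -22*√z
(((26 - 110) - 90) + I(s(1, 4)))*116 = (((26 - 110) - 90) - 22*√(4*1))*116 = ((-84 - 90) - 22*√4)*116 = (-174 - 22*2)*116 = (-174 - 44)*116 = -218*116 = -25288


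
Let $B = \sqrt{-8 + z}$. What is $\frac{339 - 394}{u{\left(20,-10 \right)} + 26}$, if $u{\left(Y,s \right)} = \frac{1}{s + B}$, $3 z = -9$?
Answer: $- \frac{158180}{74517} - \frac{55 i \sqrt{11}}{74517} \approx -2.1227 - 0.002448 i$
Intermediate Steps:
$z = -3$ ($z = \frac{1}{3} \left(-9\right) = -3$)
$B = i \sqrt{11}$ ($B = \sqrt{-8 - 3} = \sqrt{-11} = i \sqrt{11} \approx 3.3166 i$)
$u{\left(Y,s \right)} = \frac{1}{s + i \sqrt{11}}$
$\frac{339 - 394}{u{\left(20,-10 \right)} + 26} = \frac{339 - 394}{\frac{1}{-10 + i \sqrt{11}} + 26} = - \frac{55}{26 + \frac{1}{-10 + i \sqrt{11}}}$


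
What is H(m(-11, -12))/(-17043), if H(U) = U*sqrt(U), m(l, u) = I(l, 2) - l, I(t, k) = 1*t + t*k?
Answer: 22*I*sqrt(22)/17043 ≈ 0.0060546*I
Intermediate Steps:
I(t, k) = t + k*t
m(l, u) = 2*l (m(l, u) = l*(1 + 2) - l = l*3 - l = 3*l - l = 2*l)
H(U) = U**(3/2)
H(m(-11, -12))/(-17043) = (2*(-11))**(3/2)/(-17043) = (-22)**(3/2)*(-1/17043) = -22*I*sqrt(22)*(-1/17043) = 22*I*sqrt(22)/17043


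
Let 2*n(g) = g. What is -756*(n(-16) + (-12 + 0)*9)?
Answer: 87696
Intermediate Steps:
n(g) = g/2
-756*(n(-16) + (-12 + 0)*9) = -756*((1/2)*(-16) + (-12 + 0)*9) = -756*(-8 - 12*9) = -756*(-8 - 108) = -756*(-116) = 87696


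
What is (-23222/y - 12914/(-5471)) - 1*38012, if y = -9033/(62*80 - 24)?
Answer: -1251312250322/49419543 ≈ -25320.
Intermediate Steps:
y = -9033/4936 (y = -9033/(4960 - 24) = -9033/4936 ≈ -1.8300)
(-23222/y - 12914/(-5471)) - 1*38012 = (-23222/(-9033/4936) - 12914/(-5471)) - 1*38012 = (-23222*(-4936/9033) - 12914*(-1/5471)) - 38012 = (114623792/9033 + 12914/5471) - 38012 = 627223418194/49419543 - 38012 = -1251312250322/49419543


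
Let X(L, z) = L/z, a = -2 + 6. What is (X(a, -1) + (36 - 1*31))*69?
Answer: 69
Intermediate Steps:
a = 4
(X(a, -1) + (36 - 1*31))*69 = (4/(-1) + (36 - 1*31))*69 = (4*(-1) + (36 - 31))*69 = (-4 + 5)*69 = 1*69 = 69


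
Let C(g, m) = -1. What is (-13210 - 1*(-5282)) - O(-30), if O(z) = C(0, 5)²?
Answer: -7929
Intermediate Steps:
O(z) = 1 (O(z) = (-1)² = 1)
(-13210 - 1*(-5282)) - O(-30) = (-13210 - 1*(-5282)) - 1*1 = (-13210 + 5282) - 1 = -7928 - 1 = -7929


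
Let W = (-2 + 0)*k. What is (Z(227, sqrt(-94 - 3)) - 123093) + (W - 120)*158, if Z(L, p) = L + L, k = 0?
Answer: -141599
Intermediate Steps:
W = 0 (W = (-2 + 0)*0 = -2*0 = 0)
Z(L, p) = 2*L
(Z(227, sqrt(-94 - 3)) - 123093) + (W - 120)*158 = (2*227 - 123093) + (0 - 120)*158 = (454 - 123093) - 120*158 = -122639 - 18960 = -141599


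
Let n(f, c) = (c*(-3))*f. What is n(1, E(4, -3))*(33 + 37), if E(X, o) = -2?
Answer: 420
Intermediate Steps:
n(f, c) = -3*c*f (n(f, c) = (-3*c)*f = -3*c*f)
n(1, E(4, -3))*(33 + 37) = (-3*(-2)*1)*(33 + 37) = 6*70 = 420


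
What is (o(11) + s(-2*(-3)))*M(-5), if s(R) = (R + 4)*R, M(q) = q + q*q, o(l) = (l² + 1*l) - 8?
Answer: 3680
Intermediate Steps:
o(l) = -8 + l + l² (o(l) = (l² + l) - 8 = (l + l²) - 8 = -8 + l + l²)
M(q) = q + q²
s(R) = R*(4 + R) (s(R) = (4 + R)*R = R*(4 + R))
(o(11) + s(-2*(-3)))*M(-5) = ((-8 + 11 + 11²) + (-2*(-3))*(4 - 2*(-3)))*(-5*(1 - 5)) = ((-8 + 11 + 121) + 6*(4 + 6))*(-5*(-4)) = (124 + 6*10)*20 = (124 + 60)*20 = 184*20 = 3680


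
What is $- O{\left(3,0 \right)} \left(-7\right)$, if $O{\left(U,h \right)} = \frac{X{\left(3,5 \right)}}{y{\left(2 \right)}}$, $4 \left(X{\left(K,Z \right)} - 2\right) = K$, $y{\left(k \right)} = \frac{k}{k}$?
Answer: $\frac{77}{4} \approx 19.25$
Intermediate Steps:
$y{\left(k \right)} = 1$
$X{\left(K,Z \right)} = 2 + \frac{K}{4}$
$O{\left(U,h \right)} = \frac{11}{4}$ ($O{\left(U,h \right)} = \frac{2 + \frac{1}{4} \cdot 3}{1} = \left(2 + \frac{3}{4}\right) 1 = \frac{11}{4} \cdot 1 = \frac{11}{4}$)
$- O{\left(3,0 \right)} \left(-7\right) = \left(-1\right) \frac{11}{4} \left(-7\right) = \left(- \frac{11}{4}\right) \left(-7\right) = \frac{77}{4}$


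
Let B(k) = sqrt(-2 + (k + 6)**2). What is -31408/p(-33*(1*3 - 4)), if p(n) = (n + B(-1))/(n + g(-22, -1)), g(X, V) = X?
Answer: -438504/41 + 13288*sqrt(23)/41 ≈ -9140.9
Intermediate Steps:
B(k) = sqrt(-2 + (6 + k)**2)
p(n) = (n + sqrt(23))/(-22 + n) (p(n) = (n + sqrt(-2 + (6 - 1)**2))/(n - 22) = (n + sqrt(-2 + 5**2))/(-22 + n) = (n + sqrt(-2 + 25))/(-22 + n) = (n + sqrt(23))/(-22 + n))
-31408/p(-33*(1*3 - 4)) = -31408*(-22 - 33*(1*3 - 4))/(-33*(1*3 - 4) + sqrt(23)) = -31408*(-22 - 33*(3 - 4))/(-33*(3 - 4) + sqrt(23)) = -31408*(-22 - 33*(-1))/(-33*(-1) + sqrt(23)) = -31408*(-22 + 33)/(33 + sqrt(23)) = -31408*11/(33 + sqrt(23)) = -31408/(3 + sqrt(23)/11)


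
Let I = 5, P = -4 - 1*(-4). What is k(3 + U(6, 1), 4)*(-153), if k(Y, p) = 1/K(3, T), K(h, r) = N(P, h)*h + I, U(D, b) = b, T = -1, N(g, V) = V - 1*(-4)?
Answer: -153/26 ≈ -5.8846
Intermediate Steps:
P = 0 (P = -4 + 4 = 0)
N(g, V) = 4 + V (N(g, V) = V + 4 = 4 + V)
K(h, r) = 5 + h*(4 + h) (K(h, r) = (4 + h)*h + 5 = h*(4 + h) + 5 = 5 + h*(4 + h))
k(Y, p) = 1/26 (k(Y, p) = 1/(5 + 3*(4 + 3)) = 1/(5 + 3*7) = 1/(5 + 21) = 1/26)
k(3 + U(6, 1), 4)*(-153) = (1/26)*(-153) = -153/26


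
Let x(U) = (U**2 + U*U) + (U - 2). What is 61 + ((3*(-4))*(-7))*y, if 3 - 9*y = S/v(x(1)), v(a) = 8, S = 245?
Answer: -1181/6 ≈ -196.83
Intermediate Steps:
x(U) = -2 + U + 2*U**2 (x(U) = (U**2 + U**2) + (-2 + U) = 2*U**2 + (-2 + U) = -2 + U + 2*U**2)
y = -221/72 (y = 1/3 - 245/(9*8) = 1/3 - 1/9*245/8 = 1/3 - 245/72 = -221/72 ≈ -3.0694)
61 + ((3*(-4))*(-7))*y = 61 + ((3*(-4))*(-7))*(-221/72) = 61 - 12*(-7)*(-221/72) = 61 + 84*(-221/72) = 61 - 1547/6 = -1181/6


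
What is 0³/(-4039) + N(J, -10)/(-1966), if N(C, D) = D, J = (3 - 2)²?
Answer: 5/983 ≈ 0.0050865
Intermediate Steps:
J = 1 (J = 1² = 1)
0³/(-4039) + N(J, -10)/(-1966) = 0³/(-4039) - 10/(-1966) = 0*(-1/4039) - 10*(-1/1966) = 0 + 5/983 = 5/983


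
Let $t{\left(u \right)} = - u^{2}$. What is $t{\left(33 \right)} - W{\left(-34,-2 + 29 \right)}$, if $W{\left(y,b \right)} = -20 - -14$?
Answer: $-1083$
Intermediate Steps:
$W{\left(y,b \right)} = -6$ ($W{\left(y,b \right)} = -20 + 14 = -6$)
$t{\left(33 \right)} - W{\left(-34,-2 + 29 \right)} = - 33^{2} - -6 = \left(-1\right) 1089 + 6 = -1089 + 6 = -1083$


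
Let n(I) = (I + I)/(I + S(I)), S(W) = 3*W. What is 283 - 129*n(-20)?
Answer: 437/2 ≈ 218.50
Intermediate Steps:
n(I) = ½ (n(I) = (I + I)/(I + 3*I) = (2*I)/((4*I)) = (2*I)*(1/(4*I)) = ½)
283 - 129*n(-20) = 283 - 129*½ = 283 - 129/2 = 437/2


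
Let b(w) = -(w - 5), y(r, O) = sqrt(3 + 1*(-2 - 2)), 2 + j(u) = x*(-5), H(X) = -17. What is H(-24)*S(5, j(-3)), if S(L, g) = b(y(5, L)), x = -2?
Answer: -85 + 17*I ≈ -85.0 + 17.0*I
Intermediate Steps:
j(u) = 8 (j(u) = -2 - 2*(-5) = -2 + 10 = 8)
y(r, O) = I (y(r, O) = sqrt(3 + 1*(-4)) = sqrt(3 - 4) = sqrt(-1) = I)
b(w) = 5 - w (b(w) = -(-5 + w) = 5 - w)
S(L, g) = 5 - I
H(-24)*S(5, j(-3)) = -17*(5 - I) = -85 + 17*I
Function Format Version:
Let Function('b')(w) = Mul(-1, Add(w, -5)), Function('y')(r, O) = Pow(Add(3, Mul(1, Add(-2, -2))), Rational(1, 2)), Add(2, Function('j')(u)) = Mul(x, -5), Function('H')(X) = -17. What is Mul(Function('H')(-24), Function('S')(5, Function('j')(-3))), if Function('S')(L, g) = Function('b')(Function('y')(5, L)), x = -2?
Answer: Add(-85, Mul(17, I)) ≈ Add(-85.000, Mul(17.000, I))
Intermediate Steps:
Function('j')(u) = 8 (Function('j')(u) = Add(-2, Mul(-2, -5)) = Add(-2, 10) = 8)
Function('y')(r, O) = I (Function('y')(r, O) = Pow(Add(3, Mul(1, -4)), Rational(1, 2)) = Pow(Add(3, -4), Rational(1, 2)) = Pow(-1, Rational(1, 2)) = I)
Function('b')(w) = Add(5, Mul(-1, w)) (Function('b')(w) = Mul(-1, Add(-5, w)) = Add(5, Mul(-1, w)))
Function('S')(L, g) = Add(5, Mul(-1, I))
Mul(Function('H')(-24), Function('S')(5, Function('j')(-3))) = Mul(-17, Add(5, Mul(-1, I))) = Add(-85, Mul(17, I))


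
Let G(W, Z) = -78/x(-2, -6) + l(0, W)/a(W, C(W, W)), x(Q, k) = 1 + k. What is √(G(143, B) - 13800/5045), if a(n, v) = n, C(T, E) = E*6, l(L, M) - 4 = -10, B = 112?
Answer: 2*√1668447574365/721435 ≈ 3.5809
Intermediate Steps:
l(L, M) = -6 (l(L, M) = 4 - 10 = -6)
C(T, E) = 6*E
G(W, Z) = 78/5 - 6/W (G(W, Z) = -78/(1 - 6) - 6/W = -78/(-5) - 6/W = -78*(-⅕) - 6/W = 78/5 - 6/W)
√(G(143, B) - 13800/5045) = √((78/5 - 6/143) - 13800/5045) = √((78/5 - 6*1/143) - 13800*1/5045) = √((78/5 - 6/143) - 2760/1009) = √(11124/715 - 2760/1009) = √(9250716/721435) = 2*√1668447574365/721435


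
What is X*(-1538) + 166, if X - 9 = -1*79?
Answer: 107826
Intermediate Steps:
X = -70 (X = 9 - 1*79 = 9 - 79 = -70)
X*(-1538) + 166 = -70*(-1538) + 166 = 107660 + 166 = 107826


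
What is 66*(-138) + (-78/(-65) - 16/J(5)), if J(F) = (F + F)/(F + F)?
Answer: -45614/5 ≈ -9122.8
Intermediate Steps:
J(F) = 1 (J(F) = (2*F)/((2*F)) = (2*F)*(1/(2*F)) = 1)
66*(-138) + (-78/(-65) - 16/J(5)) = 66*(-138) + (-78/(-65) - 16/1) = -9108 + (-78*(-1/65) - 16*1) = -9108 + (6/5 - 16) = -9108 - 74/5 = -45614/5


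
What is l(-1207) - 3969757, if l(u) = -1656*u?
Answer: -1970965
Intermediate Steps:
l(-1207) - 3969757 = -1656*(-1207) - 3969757 = 1998792 - 3969757 = -1970965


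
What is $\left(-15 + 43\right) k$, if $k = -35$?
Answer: $-980$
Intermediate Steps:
$\left(-15 + 43\right) k = \left(-15 + 43\right) \left(-35\right) = 28 \left(-35\right) = -980$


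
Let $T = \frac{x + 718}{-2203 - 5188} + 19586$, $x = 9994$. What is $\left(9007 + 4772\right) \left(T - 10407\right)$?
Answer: $\frac{934647165783}{7391} \approx 1.2646 \cdot 10^{8}$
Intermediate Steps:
$T = \frac{144749414}{7391}$ ($T = \frac{9994 + 718}{-2203 - 5188} + 19586 = \frac{10712}{-7391} + 19586 = 10712 \left(- \frac{1}{7391}\right) + 19586 = - \frac{10712}{7391} + 19586 = \frac{144749414}{7391} \approx 19585.0$)
$\left(9007 + 4772\right) \left(T - 10407\right) = \left(9007 + 4772\right) \left(\frac{144749414}{7391} - 10407\right) = 13779 \cdot \frac{67831277}{7391} = \frac{934647165783}{7391}$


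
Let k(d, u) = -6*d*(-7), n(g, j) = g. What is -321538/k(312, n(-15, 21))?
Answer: -22967/936 ≈ -24.537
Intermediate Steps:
k(d, u) = 42*d
-321538/k(312, n(-15, 21)) = -321538/(42*312) = -321538/13104 = -321538*1/13104 = -22967/936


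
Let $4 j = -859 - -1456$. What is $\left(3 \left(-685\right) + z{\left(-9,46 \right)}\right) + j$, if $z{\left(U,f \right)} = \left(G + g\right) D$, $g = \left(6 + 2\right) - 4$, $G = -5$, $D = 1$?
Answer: $- \frac{7627}{4} \approx -1906.8$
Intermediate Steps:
$j = \frac{597}{4}$ ($j = \frac{-859 - -1456}{4} = \frac{-859 + 1456}{4} = \frac{1}{4} \cdot 597 = \frac{597}{4} \approx 149.25$)
$g = 4$ ($g = 8 - 4 = 4$)
$z{\left(U,f \right)} = -1$ ($z{\left(U,f \right)} = \left(-5 + 4\right) 1 = \left(-1\right) 1 = -1$)
$\left(3 \left(-685\right) + z{\left(-9,46 \right)}\right) + j = \left(3 \left(-685\right) - 1\right) + \frac{597}{4} = \left(-2055 - 1\right) + \frac{597}{4} = -2056 + \frac{597}{4} = - \frac{7627}{4}$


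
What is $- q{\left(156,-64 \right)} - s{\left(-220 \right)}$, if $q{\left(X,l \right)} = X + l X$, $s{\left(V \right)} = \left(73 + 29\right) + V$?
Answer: $9946$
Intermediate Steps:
$s{\left(V \right)} = 102 + V$
$q{\left(X,l \right)} = X + X l$
$- q{\left(156,-64 \right)} - s{\left(-220 \right)} = - 156 \left(1 - 64\right) - \left(102 - 220\right) = - 156 \left(-63\right) - -118 = \left(-1\right) \left(-9828\right) + 118 = 9828 + 118 = 9946$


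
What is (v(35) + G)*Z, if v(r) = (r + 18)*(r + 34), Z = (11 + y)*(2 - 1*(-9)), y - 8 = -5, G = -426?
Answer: 497574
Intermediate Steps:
y = 3 (y = 8 - 5 = 3)
Z = 154 (Z = (11 + 3)*(2 - 1*(-9)) = 14*(2 + 9) = 14*11 = 154)
v(r) = (18 + r)*(34 + r)
(v(35) + G)*Z = ((612 + 35² + 52*35) - 426)*154 = ((612 + 1225 + 1820) - 426)*154 = (3657 - 426)*154 = 3231*154 = 497574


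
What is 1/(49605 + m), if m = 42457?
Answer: 1/92062 ≈ 1.0862e-5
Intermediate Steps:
1/(49605 + m) = 1/(49605 + 42457) = 1/92062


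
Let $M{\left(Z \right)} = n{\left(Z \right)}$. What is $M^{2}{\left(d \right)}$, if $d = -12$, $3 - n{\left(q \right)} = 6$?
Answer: $9$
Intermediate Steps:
$n{\left(q \right)} = -3$ ($n{\left(q \right)} = 3 - 6 = -3$)
$M{\left(Z \right)} = -3$
$M^{2}{\left(d \right)} = \left(-3\right)^{2} = 9$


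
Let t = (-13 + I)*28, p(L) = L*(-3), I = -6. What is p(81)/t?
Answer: 243/532 ≈ 0.45677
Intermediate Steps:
p(L) = -3*L
t = -532 (t = (-13 - 6)*28 = -19*28 = -532)
p(81)/t = -3*81/(-532) = -243*(-1/532) = 243/532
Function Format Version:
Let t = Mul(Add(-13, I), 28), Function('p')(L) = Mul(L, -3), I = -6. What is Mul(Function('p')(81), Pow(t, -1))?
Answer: Rational(243, 532) ≈ 0.45677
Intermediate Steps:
Function('p')(L) = Mul(-3, L)
t = -532 (t = Mul(Add(-13, -6), 28) = Mul(-19, 28) = -532)
Mul(Function('p')(81), Pow(t, -1)) = Mul(Mul(-3, 81), Pow(-532, -1)) = Mul(-243, Rational(-1, 532)) = Rational(243, 532)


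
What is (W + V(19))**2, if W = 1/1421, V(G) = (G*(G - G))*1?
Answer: 1/2019241 ≈ 4.9524e-7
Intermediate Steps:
V(G) = 0 (V(G) = (G*0)*1 = 0*1 = 0)
W = 1/1421 ≈ 0.00070373
(W + V(19))**2 = (1/1421 + 0)**2 = (1/1421)**2 = 1/2019241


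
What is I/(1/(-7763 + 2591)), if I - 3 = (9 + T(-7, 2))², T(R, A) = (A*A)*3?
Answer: -2296368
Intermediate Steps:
T(R, A) = 3*A² (T(R, A) = A²*3 = 3*A²)
I = 444 (I = 3 + (9 + 3*2²)² = 3 + (9 + 3*4)² = 3 + (9 + 12)² = 3 + 21² = 3 + 441 = 444)
I/(1/(-7763 + 2591)) = 444/(1/(-7763 + 2591)) = 444/(1/(-5172)) = 444/(-1/5172) = 444*(-5172) = -2296368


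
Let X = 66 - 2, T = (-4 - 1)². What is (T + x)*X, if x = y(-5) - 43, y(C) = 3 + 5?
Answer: -640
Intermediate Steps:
T = 25 (T = (-5)² = 25)
y(C) = 8
x = -35 (x = 8 - 43 = -35)
X = 64
(T + x)*X = (25 - 35)*64 = -10*64 = -640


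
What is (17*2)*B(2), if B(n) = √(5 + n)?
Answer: 34*√7 ≈ 89.956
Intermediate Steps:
(17*2)*B(2) = (17*2)*√(5 + 2) = 34*√7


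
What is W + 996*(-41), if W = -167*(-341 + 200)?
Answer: -17289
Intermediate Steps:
W = 23547 (W = -167*(-141) = 23547)
W + 996*(-41) = 23547 + 996*(-41) = 23547 - 40836 = -17289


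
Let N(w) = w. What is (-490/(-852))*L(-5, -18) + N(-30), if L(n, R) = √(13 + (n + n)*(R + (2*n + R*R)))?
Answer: -30 + 245*I*√2947/426 ≈ -30.0 + 31.221*I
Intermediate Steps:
L(n, R) = √(13 + 2*n*(R + R² + 2*n)) (L(n, R) = √(13 + (2*n)*(R + (2*n + R²))) = √(13 + (2*n)*(R + (R² + 2*n))) = √(13 + (2*n)*(R + R² + 2*n)) = √(13 + 2*n*(R + R² + 2*n)))
(-490/(-852))*L(-5, -18) + N(-30) = (-490/(-852))*√(13 + 4*(-5)² + 2*(-18)*(-5) + 2*(-5)*(-18)²) - 30 = (-490*(-1/852))*√(13 + 4*25 + 180 + 2*(-5)*324) - 30 = 245*√(13 + 100 + 180 - 3240)/426 - 30 = 245*√(-2947)/426 - 30 = 245*(I*√2947)/426 - 30 = 245*I*√2947/426 - 30 = -30 + 245*I*√2947/426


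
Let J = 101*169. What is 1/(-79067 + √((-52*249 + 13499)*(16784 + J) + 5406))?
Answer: -79067/6232932080 - √18658409/6232932080 ≈ -1.3378e-5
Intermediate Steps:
J = 17069
1/(-79067 + √((-52*249 + 13499)*(16784 + J) + 5406)) = 1/(-79067 + √((-52*249 + 13499)*(16784 + 17069) + 5406)) = 1/(-79067 + √((-12948 + 13499)*33853 + 5406)) = 1/(-79067 + √(551*33853 + 5406)) = 1/(-79067 + √(18653003 + 5406)) = 1/(-79067 + √18658409)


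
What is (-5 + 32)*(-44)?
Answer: -1188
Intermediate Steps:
(-5 + 32)*(-44) = 27*(-44) = -1188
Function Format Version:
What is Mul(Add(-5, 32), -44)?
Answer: -1188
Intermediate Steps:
Mul(Add(-5, 32), -44) = Mul(27, -44) = -1188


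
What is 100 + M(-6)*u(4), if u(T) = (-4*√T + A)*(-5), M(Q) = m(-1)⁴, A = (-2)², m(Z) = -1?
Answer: 120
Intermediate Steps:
A = 4
M(Q) = 1 (M(Q) = (-1)⁴ = 1)
u(T) = -20 + 20*√T (u(T) = (-4*√T + 4)*(-5) = (4 - 4*√T)*(-5) = -20 + 20*√T)
100 + M(-6)*u(4) = 100 + 1*(-20 + 20*√4) = 100 + 1*(-20 + 20*2) = 100 + 1*(-20 + 40) = 100 + 1*20 = 100 + 20 = 120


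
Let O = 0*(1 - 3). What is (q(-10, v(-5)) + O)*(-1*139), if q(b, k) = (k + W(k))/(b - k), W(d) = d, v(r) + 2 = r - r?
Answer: -139/2 ≈ -69.500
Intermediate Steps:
v(r) = -2 (v(r) = -2 + (r - r) = -2 + 0 = -2)
O = 0 (O = 0*(-2) = 0)
q(b, k) = 2*k/(b - k) (q(b, k) = (k + k)/(b - k) = (2*k)/(b - k) = 2*k/(b - k))
(q(-10, v(-5)) + O)*(-1*139) = (2*(-2)/(-10 - 1*(-2)) + 0)*(-1*139) = (2*(-2)/(-10 + 2) + 0)*(-139) = (2*(-2)/(-8) + 0)*(-139) = (2*(-2)*(-⅛) + 0)*(-139) = (½ + 0)*(-139) = (½)*(-139) = -139/2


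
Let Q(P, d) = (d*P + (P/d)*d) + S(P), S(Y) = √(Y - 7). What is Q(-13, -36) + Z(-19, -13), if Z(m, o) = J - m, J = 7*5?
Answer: 509 + 2*I*√5 ≈ 509.0 + 4.4721*I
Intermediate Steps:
S(Y) = √(-7 + Y)
J = 35
Q(P, d) = P + √(-7 + P) + P*d (Q(P, d) = (d*P + (P/d)*d) + √(-7 + P) = (P*d + P) + √(-7 + P) = (P + P*d) + √(-7 + P) = P + √(-7 + P) + P*d)
Z(m, o) = 35 - m
Q(-13, -36) + Z(-19, -13) = (-13 + √(-7 - 13) - 13*(-36)) + (35 - 1*(-19)) = (-13 + √(-20) + 468) + (35 + 19) = (-13 + 2*I*√5 + 468) + 54 = (455 + 2*I*√5) + 54 = 509 + 2*I*√5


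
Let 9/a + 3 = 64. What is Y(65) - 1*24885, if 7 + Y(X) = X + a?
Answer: -1514438/61 ≈ -24827.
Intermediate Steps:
a = 9/61 (a = 9/(-3 + 64) = 9/61 ≈ 0.14754)
Y(X) = -418/61 + X (Y(X) = -7 + (X + 9/61) = -7 + (9/61 + X) = -418/61 + X)
Y(65) - 1*24885 = (-418/61 + 65) - 1*24885 = 3547/61 - 24885 = -1514438/61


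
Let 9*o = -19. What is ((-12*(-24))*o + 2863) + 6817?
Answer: 9072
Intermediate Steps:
o = -19/9 (o = (⅑)*(-19) = -19/9 ≈ -2.1111)
((-12*(-24))*o + 2863) + 6817 = (-12*(-24)*(-19/9) + 2863) + 6817 = (288*(-19/9) + 2863) + 6817 = (-608 + 2863) + 6817 = 2255 + 6817 = 9072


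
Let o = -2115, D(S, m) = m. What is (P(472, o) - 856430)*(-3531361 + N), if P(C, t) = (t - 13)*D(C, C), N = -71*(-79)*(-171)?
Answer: 8356128963000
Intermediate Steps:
N = -959139 (N = 5609*(-171) = -959139)
P(C, t) = C*(-13 + t) (P(C, t) = (t - 13)*C = (-13 + t)*C = C*(-13 + t))
(P(472, o) - 856430)*(-3531361 + N) = (472*(-13 - 2115) - 856430)*(-3531361 - 959139) = (472*(-2128) - 856430)*(-4490500) = (-1004416 - 856430)*(-4490500) = -1860846*(-4490500) = 8356128963000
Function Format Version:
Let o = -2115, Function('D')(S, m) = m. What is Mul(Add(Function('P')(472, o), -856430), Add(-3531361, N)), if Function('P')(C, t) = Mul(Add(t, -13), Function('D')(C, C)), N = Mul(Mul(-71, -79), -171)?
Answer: 8356128963000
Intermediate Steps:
N = -959139 (N = Mul(5609, -171) = -959139)
Function('P')(C, t) = Mul(C, Add(-13, t)) (Function('P')(C, t) = Mul(Add(t, -13), C) = Mul(Add(-13, t), C) = Mul(C, Add(-13, t)))
Mul(Add(Function('P')(472, o), -856430), Add(-3531361, N)) = Mul(Add(Mul(472, Add(-13, -2115)), -856430), Add(-3531361, -959139)) = Mul(Add(Mul(472, -2128), -856430), -4490500) = Mul(Add(-1004416, -856430), -4490500) = Mul(-1860846, -4490500) = 8356128963000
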